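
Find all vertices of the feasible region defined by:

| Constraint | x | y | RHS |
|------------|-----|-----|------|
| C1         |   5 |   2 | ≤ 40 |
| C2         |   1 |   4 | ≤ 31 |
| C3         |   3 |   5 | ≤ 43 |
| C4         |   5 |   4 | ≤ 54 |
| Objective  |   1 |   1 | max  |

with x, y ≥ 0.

(0, 0), (8, 0), (6, 5), (2.429, 7.143), (0, 7.75)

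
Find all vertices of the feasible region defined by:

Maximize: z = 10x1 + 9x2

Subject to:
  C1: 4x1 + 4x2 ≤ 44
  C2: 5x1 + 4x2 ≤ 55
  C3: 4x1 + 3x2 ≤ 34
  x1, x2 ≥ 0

(0, 0), (8.5, 0), (1, 10), (0, 11)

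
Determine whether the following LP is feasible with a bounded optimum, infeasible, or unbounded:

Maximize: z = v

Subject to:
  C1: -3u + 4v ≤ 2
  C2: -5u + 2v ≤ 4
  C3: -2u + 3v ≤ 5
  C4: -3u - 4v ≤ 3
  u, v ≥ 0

Unbounded (objective can increase without bound)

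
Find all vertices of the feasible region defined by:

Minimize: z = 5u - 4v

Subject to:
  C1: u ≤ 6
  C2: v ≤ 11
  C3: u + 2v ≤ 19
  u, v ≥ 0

(0, 0), (6, 0), (6, 6.5), (0, 9.5)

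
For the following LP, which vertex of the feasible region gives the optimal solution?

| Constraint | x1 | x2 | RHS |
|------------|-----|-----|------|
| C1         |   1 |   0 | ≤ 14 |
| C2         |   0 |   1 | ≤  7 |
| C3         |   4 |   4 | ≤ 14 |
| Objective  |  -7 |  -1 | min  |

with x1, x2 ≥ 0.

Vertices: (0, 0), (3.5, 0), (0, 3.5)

Evaluate the objective at each vertex of the feasible region:
  z(0, 0) = 0
  z(3.5, 0) = -24.5  ←
  z(0, 3.5) = -3.5
The minimum is at x1 = 3.5, x2 = 0.

(3.5, 0)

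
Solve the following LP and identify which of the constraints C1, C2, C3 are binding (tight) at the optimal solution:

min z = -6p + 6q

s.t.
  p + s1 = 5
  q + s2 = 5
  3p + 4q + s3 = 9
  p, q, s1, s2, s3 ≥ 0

At p = 3, q = 0, compute slack b - a·x for each constraint:
  C1: 5 − 3 = 2  (slack)
  C2: 5 − 0 = 5  (slack)
  C3: 9 − 9 = 0  (binding)

Optimal: p = 3, q = 0
Binding: C3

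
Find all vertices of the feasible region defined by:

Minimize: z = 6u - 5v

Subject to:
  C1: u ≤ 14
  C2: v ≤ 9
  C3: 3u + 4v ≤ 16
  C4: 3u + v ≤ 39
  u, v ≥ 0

(0, 0), (5.333, 0), (0, 4)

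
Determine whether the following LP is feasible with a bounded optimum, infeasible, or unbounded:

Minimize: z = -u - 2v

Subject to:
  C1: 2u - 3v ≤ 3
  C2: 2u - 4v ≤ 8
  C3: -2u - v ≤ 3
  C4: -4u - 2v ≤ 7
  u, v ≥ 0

Unbounded (objective can decrease without bound)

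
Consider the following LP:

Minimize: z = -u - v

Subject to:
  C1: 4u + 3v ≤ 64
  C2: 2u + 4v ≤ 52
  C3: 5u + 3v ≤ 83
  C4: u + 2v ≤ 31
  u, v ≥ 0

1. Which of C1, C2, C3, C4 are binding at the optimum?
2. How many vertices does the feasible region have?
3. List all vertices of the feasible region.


1. C1, C2
2. 4
3. (0, 0), (16, 0), (10, 8), (0, 13)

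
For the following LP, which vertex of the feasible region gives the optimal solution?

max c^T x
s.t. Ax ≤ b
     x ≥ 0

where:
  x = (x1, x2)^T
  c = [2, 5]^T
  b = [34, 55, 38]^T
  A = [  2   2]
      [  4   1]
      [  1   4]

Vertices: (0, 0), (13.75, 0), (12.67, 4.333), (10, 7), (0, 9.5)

Evaluate the objective at each vertex of the feasible region:
  z(0, 0) = 0
  z(13.75, 0) = 27.5
  z(12.67, 4.333) = 47
  z(10, 7) = 55  ←
  z(0, 9.5) = 47.5
The maximum is at x1 = 10, x2 = 7.

(10, 7)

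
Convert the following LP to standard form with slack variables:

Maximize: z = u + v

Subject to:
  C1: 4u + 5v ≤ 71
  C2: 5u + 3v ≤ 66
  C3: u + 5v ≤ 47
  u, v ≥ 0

max z = u + v

s.t.
  4u + 5v + s1 = 71
  5u + 3v + s2 = 66
  u + 5v + s3 = 47
  u, v, s1, s2, s3 ≥ 0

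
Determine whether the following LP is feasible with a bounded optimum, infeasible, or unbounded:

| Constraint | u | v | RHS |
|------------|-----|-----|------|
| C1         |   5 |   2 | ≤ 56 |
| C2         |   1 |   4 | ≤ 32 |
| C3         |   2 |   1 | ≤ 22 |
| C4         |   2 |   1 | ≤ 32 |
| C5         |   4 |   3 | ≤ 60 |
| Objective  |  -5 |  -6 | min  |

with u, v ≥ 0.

Feasible with a bounded optimal solution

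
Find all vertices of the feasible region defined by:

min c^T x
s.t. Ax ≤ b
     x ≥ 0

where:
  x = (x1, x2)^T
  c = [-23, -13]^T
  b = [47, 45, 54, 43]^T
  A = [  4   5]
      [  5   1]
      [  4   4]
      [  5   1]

(0, 0), (8.6, 0), (8, 3), (0, 9.4)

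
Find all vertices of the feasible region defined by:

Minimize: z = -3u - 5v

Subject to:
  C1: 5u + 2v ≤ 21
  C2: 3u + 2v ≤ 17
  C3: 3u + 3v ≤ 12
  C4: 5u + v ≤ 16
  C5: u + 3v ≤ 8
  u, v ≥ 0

(0, 0), (3.2, 0), (3, 1), (2, 2), (0, 2.667)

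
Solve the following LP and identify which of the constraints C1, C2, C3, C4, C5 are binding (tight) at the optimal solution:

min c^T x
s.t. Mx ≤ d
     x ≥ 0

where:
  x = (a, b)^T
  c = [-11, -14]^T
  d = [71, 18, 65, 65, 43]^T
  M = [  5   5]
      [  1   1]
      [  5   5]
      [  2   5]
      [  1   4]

At a = 3, b = 10, compute slack b - a·x for each constraint:
  C1: 71 − 65 = 6  (slack)
  C2: 18 − 13 = 5  (slack)
  C3: 65 − 65 = 0  (binding)
  C4: 65 − 56 = 9  (slack)
  C5: 43 − 43 = 0  (binding)

Optimal: a = 3, b = 10
Binding: C3, C5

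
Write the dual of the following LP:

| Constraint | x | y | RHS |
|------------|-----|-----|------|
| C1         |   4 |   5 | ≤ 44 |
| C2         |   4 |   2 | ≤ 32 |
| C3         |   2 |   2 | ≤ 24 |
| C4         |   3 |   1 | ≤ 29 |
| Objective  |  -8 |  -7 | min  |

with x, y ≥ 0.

Primal min cᵀx s.t. Ax ≤ b, x ≥ 0  →  Dual max −bᵀy s.t. Aᵀy ≥ −c, y ≥ 0.

Maximize: z = -44y1 - 32y2 - 24y3 - 29y4

Subject to:
  4y1 + 4y2 + 2y3 + 3y4 ≥ 8
  5y1 + 2y2 + 2y3 + y4 ≥ 7
  y1, y2, y3, y4 ≥ 0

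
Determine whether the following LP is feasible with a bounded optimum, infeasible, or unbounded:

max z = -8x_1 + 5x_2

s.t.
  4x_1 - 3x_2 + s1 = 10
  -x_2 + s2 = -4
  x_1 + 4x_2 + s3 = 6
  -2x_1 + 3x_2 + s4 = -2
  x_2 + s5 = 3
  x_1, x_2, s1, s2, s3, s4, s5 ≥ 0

Infeasible (no feasible solution exists)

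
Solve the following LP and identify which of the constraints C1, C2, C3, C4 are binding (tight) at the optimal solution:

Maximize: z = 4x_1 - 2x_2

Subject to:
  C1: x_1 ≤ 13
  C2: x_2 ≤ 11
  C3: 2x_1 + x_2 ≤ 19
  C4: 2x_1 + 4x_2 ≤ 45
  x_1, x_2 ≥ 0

At x_1 = 9.5, x_2 = 0, compute slack b - a·x for each constraint:
  C1: 13 − 9.5 = 3.5  (slack)
  C2: 11 − 0 = 11  (slack)
  C3: 19 − 19 = 0  (binding)
  C4: 45 − 19 = 26  (slack)

Optimal: x_1 = 9.5, x_2 = 0
Binding: C3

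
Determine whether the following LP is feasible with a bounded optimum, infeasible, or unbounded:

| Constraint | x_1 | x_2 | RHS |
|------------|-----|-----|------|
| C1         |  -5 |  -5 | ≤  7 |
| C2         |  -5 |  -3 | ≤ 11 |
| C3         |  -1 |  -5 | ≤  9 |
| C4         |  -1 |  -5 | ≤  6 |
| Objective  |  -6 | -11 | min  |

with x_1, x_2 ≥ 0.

Unbounded (objective can decrease without bound)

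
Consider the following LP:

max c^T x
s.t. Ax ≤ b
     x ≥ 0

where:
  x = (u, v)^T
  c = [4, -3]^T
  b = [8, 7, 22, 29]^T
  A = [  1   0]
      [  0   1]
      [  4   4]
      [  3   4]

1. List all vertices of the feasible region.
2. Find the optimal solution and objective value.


1. (0, 0), (5.5, 0), (0, 5.5)
2. u = 5.5, v = 0, z = 22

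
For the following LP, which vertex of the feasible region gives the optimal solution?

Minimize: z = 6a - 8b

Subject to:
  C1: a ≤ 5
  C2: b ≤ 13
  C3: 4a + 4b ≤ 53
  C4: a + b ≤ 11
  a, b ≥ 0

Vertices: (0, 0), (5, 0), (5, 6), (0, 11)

Evaluate the objective at each vertex of the feasible region:
  z(0, 0) = 0
  z(5, 0) = 30
  z(5, 6) = -18
  z(0, 11) = -88  ←
The minimum is at a = 0, b = 11.

(0, 11)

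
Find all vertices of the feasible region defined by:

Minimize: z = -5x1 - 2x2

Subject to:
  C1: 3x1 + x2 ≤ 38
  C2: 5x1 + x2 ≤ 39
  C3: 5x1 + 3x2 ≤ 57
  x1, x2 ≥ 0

(0, 0), (7.8, 0), (6, 9), (0, 19)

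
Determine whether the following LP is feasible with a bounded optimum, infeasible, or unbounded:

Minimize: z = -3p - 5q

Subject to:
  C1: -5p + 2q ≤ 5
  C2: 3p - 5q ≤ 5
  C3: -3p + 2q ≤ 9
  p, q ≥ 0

Unbounded (objective can decrease without bound)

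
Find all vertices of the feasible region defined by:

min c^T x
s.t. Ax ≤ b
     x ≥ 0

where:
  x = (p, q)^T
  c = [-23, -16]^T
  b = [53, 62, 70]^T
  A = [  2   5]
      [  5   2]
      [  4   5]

(0, 0), (12.4, 0), (10, 6), (8.5, 7.2), (0, 10.6)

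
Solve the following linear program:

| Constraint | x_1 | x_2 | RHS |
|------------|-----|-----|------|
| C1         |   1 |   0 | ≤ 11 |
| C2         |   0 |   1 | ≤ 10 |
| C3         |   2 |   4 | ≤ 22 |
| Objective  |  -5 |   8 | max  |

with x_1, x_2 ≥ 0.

Evaluate the objective at each vertex of the feasible region:
  z(0, 0) = 0
  z(11, 0) = -55
  z(0, 5.5) = 44  ←
The maximum is at x_1 = 0, x_2 = 5.5.

x_1 = 0, x_2 = 5.5, z = 44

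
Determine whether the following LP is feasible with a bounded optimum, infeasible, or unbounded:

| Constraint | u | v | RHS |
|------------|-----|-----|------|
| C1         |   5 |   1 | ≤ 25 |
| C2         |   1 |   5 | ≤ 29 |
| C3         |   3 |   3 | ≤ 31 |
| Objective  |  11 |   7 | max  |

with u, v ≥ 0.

Feasible with a bounded optimal solution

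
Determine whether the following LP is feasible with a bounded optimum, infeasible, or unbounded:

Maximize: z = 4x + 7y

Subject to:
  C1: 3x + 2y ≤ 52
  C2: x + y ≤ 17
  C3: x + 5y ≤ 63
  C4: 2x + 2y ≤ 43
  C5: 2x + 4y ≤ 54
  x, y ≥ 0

Feasible with a bounded optimal solution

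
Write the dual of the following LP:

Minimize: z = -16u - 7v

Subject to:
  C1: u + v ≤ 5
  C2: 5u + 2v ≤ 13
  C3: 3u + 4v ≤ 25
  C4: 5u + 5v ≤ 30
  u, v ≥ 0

Primal min cᵀx s.t. Ax ≤ b, x ≥ 0  →  Dual max −bᵀy s.t. Aᵀy ≥ −c, y ≥ 0.

Maximize: z = -5y1 - 13y2 - 25y3 - 30y4

Subject to:
  y1 + 5y2 + 3y3 + 5y4 ≥ 16
  y1 + 2y2 + 4y3 + 5y4 ≥ 7
  y1, y2, y3, y4 ≥ 0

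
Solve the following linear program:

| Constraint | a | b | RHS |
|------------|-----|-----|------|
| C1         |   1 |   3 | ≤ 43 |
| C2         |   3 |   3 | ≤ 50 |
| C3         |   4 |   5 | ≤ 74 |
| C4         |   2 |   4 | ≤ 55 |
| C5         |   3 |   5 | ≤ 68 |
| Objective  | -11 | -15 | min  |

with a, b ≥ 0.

Evaluate the objective at each vertex of the feasible region:
  z(0, 0) = 0
  z(16.67, 0) = -183.3
  z(9.333, 7.333) = -212.7
  z(6, 10) = -216  ←
  z(0, 13.6) = -204
The minimum is at a = 6, b = 10.

a = 6, b = 10, z = -216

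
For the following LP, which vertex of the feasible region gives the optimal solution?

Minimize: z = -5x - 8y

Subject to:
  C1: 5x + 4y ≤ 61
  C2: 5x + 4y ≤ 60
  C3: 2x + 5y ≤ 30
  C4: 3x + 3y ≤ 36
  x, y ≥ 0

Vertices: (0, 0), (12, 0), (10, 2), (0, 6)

Evaluate the objective at each vertex of the feasible region:
  z(0, 0) = 0
  z(12, 0) = -60
  z(10, 2) = -66  ←
  z(0, 6) = -48
The minimum is at x = 10, y = 2.

(10, 2)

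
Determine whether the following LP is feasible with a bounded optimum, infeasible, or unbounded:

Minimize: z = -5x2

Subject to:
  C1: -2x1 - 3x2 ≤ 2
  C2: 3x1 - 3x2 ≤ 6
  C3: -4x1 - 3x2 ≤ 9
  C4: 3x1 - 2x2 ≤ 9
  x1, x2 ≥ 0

Unbounded (objective can decrease without bound)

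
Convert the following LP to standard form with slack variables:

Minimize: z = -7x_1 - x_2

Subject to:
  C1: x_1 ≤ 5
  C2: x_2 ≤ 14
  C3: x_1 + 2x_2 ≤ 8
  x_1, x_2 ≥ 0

min z = -7x_1 - x_2

s.t.
  x_1 + s1 = 5
  x_2 + s2 = 14
  x_1 + 2x_2 + s3 = 8
  x_1, x_2, s1, s2, s3 ≥ 0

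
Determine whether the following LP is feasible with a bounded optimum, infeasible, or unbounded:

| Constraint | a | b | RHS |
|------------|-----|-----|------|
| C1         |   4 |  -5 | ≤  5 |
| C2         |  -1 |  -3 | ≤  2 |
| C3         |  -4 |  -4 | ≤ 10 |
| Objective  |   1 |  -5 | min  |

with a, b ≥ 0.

Unbounded (objective can decrease without bound)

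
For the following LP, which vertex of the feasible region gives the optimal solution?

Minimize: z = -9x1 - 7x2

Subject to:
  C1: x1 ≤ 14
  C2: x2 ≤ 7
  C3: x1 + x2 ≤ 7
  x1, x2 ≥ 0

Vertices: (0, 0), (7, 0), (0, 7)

Evaluate the objective at each vertex of the feasible region:
  z(0, 0) = 0
  z(7, 0) = -63  ←
  z(0, 7) = -49
The minimum is at x1 = 7, x2 = 0.

(7, 0)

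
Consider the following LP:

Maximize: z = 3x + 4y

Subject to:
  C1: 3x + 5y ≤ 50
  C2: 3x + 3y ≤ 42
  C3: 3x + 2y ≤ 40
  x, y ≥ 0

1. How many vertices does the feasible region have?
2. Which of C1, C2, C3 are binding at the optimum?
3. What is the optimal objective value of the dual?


1. 5
2. C1, C2
3. 46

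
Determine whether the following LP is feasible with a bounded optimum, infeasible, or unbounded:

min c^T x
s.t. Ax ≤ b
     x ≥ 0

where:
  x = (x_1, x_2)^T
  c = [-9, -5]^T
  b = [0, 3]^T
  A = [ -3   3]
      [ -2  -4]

Unbounded (objective can decrease without bound)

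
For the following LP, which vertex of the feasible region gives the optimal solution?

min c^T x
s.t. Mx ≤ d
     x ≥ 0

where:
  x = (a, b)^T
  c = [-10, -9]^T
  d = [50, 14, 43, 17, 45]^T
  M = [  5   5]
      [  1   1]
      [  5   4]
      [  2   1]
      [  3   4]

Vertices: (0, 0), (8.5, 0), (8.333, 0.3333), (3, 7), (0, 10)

Evaluate the objective at each vertex of the feasible region:
  z(0, 0) = 0
  z(8.5, 0) = -85
  z(8.333, 0.3333) = -86.33
  z(3, 7) = -93  ←
  z(0, 10) = -90
The minimum is at a = 3, b = 7.

(3, 7)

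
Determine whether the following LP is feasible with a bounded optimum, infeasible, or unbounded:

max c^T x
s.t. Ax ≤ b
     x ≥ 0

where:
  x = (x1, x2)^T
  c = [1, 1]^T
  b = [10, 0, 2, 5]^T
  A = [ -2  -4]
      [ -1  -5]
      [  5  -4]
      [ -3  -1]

Unbounded (objective can increase without bound)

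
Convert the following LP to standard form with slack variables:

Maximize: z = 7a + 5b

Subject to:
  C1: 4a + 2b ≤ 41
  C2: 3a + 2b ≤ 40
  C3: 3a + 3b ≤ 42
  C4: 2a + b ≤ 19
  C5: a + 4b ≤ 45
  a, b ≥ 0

max z = 7a + 5b

s.t.
  4a + 2b + s1 = 41
  3a + 2b + s2 = 40
  3a + 3b + s3 = 42
  2a + b + s4 = 19
  a + 4b + s5 = 45
  a, b, s1, s2, s3, s4, s5 ≥ 0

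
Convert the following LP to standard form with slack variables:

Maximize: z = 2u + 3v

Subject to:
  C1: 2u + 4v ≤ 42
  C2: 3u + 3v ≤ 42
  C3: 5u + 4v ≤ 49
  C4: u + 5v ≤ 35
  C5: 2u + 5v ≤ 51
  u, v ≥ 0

max z = 2u + 3v

s.t.
  2u + 4v + s1 = 42
  3u + 3v + s2 = 42
  5u + 4v + s3 = 49
  u + 5v + s4 = 35
  2u + 5v + s5 = 51
  u, v, s1, s2, s3, s4, s5 ≥ 0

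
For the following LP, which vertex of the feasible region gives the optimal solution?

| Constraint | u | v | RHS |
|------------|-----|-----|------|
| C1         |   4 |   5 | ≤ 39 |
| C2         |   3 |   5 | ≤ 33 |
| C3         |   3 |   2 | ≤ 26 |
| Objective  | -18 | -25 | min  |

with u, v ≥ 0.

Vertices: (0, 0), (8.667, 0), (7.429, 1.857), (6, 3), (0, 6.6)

Evaluate the objective at each vertex of the feasible region:
  z(0, 0) = 0
  z(8.667, 0) = -156
  z(7.429, 1.857) = -180.1
  z(6, 3) = -183  ←
  z(0, 6.6) = -165
The minimum is at u = 6, v = 3.

(6, 3)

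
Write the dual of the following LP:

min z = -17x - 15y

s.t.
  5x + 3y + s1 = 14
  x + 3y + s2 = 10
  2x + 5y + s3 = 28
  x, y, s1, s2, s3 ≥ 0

Primal min cᵀx s.t. Ax ≤ b, x ≥ 0  →  Dual max −bᵀy s.t. Aᵀy ≥ −c, y ≥ 0.

Maximize: z = -14y1 - 10y2 - 28y3

Subject to:
  5y1 + y2 + 2y3 ≥ 17
  3y1 + 3y2 + 5y3 ≥ 15
  y1, y2, y3 ≥ 0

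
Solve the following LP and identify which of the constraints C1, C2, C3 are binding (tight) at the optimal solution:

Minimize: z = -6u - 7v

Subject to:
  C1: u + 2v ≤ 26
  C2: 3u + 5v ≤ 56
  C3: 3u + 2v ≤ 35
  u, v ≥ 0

At u = 7, v = 7, compute slack b - a·x for each constraint:
  C1: 26 − 21 = 5  (slack)
  C2: 56 − 56 = 0  (binding)
  C3: 35 − 35 = 0  (binding)

Optimal: u = 7, v = 7
Binding: C2, C3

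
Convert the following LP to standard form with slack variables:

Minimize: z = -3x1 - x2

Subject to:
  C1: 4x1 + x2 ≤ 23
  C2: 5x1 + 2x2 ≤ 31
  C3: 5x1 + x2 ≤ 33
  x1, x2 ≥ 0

min z = -3x1 - x2

s.t.
  4x1 + x2 + s1 = 23
  5x1 + 2x2 + s2 = 31
  5x1 + x2 + s3 = 33
  x1, x2, s1, s2, s3 ≥ 0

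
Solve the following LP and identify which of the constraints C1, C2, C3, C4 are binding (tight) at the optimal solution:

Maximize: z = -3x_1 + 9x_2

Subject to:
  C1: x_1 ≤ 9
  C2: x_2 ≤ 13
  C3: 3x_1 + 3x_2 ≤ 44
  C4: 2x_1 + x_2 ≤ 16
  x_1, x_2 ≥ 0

At x_1 = 0, x_2 = 13, compute slack b - a·x for each constraint:
  C1: 9 − 0 = 9  (slack)
  C2: 13 − 13 = 0  (binding)
  C3: 44 − 39 = 5  (slack)
  C4: 16 − 13 = 3  (slack)

Optimal: x_1 = 0, x_2 = 13
Binding: C2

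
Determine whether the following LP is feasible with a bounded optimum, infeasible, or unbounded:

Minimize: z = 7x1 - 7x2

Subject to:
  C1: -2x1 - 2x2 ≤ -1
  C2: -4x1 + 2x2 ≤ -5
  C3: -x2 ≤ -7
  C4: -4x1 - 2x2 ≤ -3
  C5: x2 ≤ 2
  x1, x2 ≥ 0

Infeasible (no feasible solution exists)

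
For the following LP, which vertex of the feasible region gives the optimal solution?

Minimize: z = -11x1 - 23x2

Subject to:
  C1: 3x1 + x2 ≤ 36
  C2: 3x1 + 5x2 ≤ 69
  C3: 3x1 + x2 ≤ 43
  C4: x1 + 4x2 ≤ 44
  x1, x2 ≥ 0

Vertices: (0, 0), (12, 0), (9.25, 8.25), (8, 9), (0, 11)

Evaluate the objective at each vertex of the feasible region:
  z(0, 0) = 0
  z(12, 0) = -132
  z(9.25, 8.25) = -291.5
  z(8, 9) = -295  ←
  z(0, 11) = -253
The minimum is at x1 = 8, x2 = 9.

(8, 9)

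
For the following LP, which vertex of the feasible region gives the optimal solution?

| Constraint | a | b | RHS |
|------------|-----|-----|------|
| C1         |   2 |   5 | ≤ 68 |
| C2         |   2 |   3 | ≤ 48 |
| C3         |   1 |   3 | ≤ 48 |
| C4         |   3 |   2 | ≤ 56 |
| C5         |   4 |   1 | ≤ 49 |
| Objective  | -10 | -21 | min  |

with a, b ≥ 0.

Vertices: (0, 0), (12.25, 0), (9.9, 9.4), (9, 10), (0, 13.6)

Evaluate the objective at each vertex of the feasible region:
  z(0, 0) = 0
  z(12.25, 0) = -122.5
  z(9.9, 9.4) = -296.4
  z(9, 10) = -300  ←
  z(0, 13.6) = -285.6
The minimum is at a = 9, b = 10.

(9, 10)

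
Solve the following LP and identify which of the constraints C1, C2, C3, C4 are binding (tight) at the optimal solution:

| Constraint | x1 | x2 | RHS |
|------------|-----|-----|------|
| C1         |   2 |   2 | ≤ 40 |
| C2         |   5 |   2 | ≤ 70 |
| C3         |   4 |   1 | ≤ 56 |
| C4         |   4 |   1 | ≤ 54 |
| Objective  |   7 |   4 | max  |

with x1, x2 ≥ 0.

At x1 = 10, x2 = 10, compute slack b - a·x for each constraint:
  C1: 40 − 40 = 0  (binding)
  C2: 70 − 70 = 0  (binding)
  C3: 56 − 50 = 6  (slack)
  C4: 54 − 50 = 4  (slack)

Optimal: x1 = 10, x2 = 10
Binding: C1, C2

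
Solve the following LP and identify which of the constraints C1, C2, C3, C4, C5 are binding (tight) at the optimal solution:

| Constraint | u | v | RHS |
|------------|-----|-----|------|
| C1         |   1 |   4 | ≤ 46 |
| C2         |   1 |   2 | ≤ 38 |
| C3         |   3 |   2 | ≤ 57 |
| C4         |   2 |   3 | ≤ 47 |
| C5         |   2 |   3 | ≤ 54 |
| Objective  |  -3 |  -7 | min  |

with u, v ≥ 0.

At u = 10, v = 9, compute slack b - a·x for each constraint:
  C1: 46 − 46 = 0  (binding)
  C2: 38 − 28 = 10  (slack)
  C3: 57 − 48 = 9  (slack)
  C4: 47 − 47 = 0  (binding)
  C5: 54 − 47 = 7  (slack)

Optimal: u = 10, v = 9
Binding: C1, C4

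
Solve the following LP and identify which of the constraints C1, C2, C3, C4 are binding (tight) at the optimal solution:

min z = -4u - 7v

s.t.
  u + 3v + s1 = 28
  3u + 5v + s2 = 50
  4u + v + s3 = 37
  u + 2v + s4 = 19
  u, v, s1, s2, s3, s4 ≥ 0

At u = 5, v = 7, compute slack b - a·x for each constraint:
  C1: 28 − 26 = 2  (slack)
  C2: 50 − 50 = 0  (binding)
  C3: 37 − 27 = 10  (slack)
  C4: 19 − 19 = 0  (binding)

Optimal: u = 5, v = 7
Binding: C2, C4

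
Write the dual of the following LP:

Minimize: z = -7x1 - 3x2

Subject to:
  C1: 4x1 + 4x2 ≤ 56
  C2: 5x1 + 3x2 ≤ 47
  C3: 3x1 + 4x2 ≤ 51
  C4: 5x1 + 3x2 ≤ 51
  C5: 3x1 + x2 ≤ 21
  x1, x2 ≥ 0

Primal min cᵀx s.t. Ax ≤ b, x ≥ 0  →  Dual max −bᵀy s.t. Aᵀy ≥ −c, y ≥ 0.

Maximize: z = -56y1 - 47y2 - 51y3 - 51y4 - 21y5

Subject to:
  4y1 + 5y2 + 3y3 + 5y4 + 3y5 ≥ 7
  4y1 + 3y2 + 4y3 + 3y4 + y5 ≥ 3
  y1, y2, y3, y4, y5 ≥ 0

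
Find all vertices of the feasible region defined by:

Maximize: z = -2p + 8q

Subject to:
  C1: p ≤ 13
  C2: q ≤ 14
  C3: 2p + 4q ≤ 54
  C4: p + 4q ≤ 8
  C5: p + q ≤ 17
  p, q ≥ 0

(0, 0), (8, 0), (0, 2)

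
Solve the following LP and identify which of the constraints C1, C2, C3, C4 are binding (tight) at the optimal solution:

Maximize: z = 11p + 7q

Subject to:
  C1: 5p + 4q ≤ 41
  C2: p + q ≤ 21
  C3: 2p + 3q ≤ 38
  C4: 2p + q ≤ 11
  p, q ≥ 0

At p = 1, q = 9, compute slack b - a·x for each constraint:
  C1: 41 − 41 = 0  (binding)
  C2: 21 − 10 = 11  (slack)
  C3: 38 − 29 = 9  (slack)
  C4: 11 − 11 = 0  (binding)

Optimal: p = 1, q = 9
Binding: C1, C4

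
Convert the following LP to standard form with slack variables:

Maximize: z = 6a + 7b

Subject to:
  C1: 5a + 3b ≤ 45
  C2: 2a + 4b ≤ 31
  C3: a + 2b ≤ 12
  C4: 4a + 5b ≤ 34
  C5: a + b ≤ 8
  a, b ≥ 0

max z = 6a + 7b

s.t.
  5a + 3b + s1 = 45
  2a + 4b + s2 = 31
  a + 2b + s3 = 12
  4a + 5b + s4 = 34
  a + b + s5 = 8
  a, b, s1, s2, s3, s4, s5 ≥ 0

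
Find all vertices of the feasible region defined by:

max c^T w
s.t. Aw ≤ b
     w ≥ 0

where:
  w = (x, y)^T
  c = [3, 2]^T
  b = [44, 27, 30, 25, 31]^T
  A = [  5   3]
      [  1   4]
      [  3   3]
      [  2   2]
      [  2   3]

(0, 0), (8.8, 0), (7, 3), (4.333, 5.667), (0, 6.75)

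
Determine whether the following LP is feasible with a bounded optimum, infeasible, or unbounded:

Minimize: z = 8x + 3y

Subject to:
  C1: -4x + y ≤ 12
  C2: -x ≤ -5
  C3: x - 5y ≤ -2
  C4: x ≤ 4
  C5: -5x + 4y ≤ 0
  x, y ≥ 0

Infeasible (no feasible solution exists)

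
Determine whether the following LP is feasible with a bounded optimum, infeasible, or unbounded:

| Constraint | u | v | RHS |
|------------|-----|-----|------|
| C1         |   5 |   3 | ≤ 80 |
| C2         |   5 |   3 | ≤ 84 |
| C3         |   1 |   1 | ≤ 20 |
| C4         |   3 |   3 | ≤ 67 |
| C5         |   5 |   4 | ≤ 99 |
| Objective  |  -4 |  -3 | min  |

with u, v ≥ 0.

Feasible with a bounded optimal solution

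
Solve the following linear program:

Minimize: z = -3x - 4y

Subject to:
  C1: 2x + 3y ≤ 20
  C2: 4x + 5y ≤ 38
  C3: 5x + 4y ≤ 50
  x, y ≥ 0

Evaluate the objective at each vertex of the feasible region:
  z(0, 0) = 0
  z(9.5, 0) = -28.5
  z(7, 2) = -29  ←
  z(0, 6.667) = -26.67
The minimum is at x = 7, y = 2.

x = 7, y = 2, z = -29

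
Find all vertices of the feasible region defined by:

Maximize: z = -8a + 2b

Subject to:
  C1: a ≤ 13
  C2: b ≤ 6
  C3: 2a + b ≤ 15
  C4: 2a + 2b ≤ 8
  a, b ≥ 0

(0, 0), (4, 0), (0, 4)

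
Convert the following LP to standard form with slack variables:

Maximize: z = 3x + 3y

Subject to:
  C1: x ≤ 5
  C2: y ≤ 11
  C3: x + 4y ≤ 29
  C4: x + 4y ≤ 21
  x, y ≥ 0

max z = 3x + 3y

s.t.
  x + s1 = 5
  y + s2 = 11
  x + 4y + s3 = 29
  x + 4y + s4 = 21
  x, y, s1, s2, s3, s4 ≥ 0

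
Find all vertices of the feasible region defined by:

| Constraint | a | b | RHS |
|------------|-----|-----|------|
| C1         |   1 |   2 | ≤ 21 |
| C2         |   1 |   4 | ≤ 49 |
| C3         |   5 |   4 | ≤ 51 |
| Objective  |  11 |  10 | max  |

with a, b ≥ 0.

(0, 0), (10.2, 0), (3, 9), (0, 10.5)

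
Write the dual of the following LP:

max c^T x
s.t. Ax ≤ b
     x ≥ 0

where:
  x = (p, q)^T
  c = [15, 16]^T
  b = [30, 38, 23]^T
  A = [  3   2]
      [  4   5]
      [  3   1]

Primal max cᵀx s.t. Ax ≤ b, x ≥ 0  →  Dual min bᵀy s.t. Aᵀy ≥ c, y ≥ 0.

Minimize: z = 30y1 + 38y2 + 23y3

Subject to:
  3y1 + 4y2 + 3y3 ≥ 15
  2y1 + 5y2 + y3 ≥ 16
  y1, y2, y3 ≥ 0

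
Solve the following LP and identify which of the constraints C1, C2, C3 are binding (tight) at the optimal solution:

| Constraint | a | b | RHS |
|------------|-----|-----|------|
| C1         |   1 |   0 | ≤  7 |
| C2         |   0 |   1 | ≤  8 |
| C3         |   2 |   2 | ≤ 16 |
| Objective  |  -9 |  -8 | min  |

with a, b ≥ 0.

At a = 7, b = 1, compute slack b - a·x for each constraint:
  C1: 7 − 7 = 0  (binding)
  C2: 8 − 1 = 7  (slack)
  C3: 16 − 16 = 0  (binding)

Optimal: a = 7, b = 1
Binding: C1, C3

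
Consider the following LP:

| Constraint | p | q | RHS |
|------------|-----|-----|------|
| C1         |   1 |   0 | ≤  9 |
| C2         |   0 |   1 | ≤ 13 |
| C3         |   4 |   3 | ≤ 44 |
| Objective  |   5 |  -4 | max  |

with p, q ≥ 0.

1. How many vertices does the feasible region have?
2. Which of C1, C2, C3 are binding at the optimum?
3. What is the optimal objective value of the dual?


1. 5
2. C1
3. 45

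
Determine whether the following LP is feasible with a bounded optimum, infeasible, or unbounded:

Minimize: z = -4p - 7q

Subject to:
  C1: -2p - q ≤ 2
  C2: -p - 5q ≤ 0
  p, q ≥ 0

Unbounded (objective can decrease without bound)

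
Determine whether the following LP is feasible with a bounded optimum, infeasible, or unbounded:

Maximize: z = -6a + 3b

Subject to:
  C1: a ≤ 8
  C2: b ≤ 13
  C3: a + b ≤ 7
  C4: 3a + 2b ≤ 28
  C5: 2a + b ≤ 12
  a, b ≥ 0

Feasible with a bounded optimal solution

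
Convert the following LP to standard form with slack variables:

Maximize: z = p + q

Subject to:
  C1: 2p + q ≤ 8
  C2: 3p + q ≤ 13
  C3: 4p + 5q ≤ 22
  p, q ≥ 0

max z = p + q

s.t.
  2p + q + s1 = 8
  3p + q + s2 = 13
  4p + 5q + s3 = 22
  p, q, s1, s2, s3 ≥ 0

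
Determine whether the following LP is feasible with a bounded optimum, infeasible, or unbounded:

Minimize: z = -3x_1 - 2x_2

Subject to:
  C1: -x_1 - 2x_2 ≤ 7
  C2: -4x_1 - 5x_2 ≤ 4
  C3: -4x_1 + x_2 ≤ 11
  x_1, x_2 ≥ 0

Unbounded (objective can decrease without bound)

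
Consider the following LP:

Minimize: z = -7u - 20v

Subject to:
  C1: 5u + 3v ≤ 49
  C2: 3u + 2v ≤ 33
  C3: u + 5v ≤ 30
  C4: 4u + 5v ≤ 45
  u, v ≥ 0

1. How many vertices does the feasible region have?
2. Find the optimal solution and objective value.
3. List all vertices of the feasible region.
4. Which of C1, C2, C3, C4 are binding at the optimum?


1. 5
2. u = 5, v = 5, z = -135
3. (0, 0), (9.8, 0), (8.462, 2.231), (5, 5), (0, 6)
4. C3, C4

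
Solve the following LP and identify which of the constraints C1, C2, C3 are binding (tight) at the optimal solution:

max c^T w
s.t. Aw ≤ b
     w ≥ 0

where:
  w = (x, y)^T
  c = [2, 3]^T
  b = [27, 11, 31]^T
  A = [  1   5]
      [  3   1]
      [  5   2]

At x = 2, y = 5, compute slack b - a·x for each constraint:
  C1: 27 − 27 = 0  (binding)
  C2: 11 − 11 = 0  (binding)
  C3: 31 − 20 = 11  (slack)

Optimal: x = 2, y = 5
Binding: C1, C2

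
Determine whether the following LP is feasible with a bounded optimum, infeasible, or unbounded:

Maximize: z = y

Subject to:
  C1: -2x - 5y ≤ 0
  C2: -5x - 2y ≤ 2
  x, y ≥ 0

Unbounded (objective can increase without bound)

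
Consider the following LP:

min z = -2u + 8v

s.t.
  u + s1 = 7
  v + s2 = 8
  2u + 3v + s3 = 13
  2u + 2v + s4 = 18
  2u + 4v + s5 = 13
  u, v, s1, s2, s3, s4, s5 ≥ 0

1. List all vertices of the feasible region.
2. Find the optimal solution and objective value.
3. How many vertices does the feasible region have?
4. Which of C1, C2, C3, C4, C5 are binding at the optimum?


1. (0, 0), (6.5, 0), (0, 3.25)
2. u = 6.5, v = 0, z = -13
3. 3
4. C3, C5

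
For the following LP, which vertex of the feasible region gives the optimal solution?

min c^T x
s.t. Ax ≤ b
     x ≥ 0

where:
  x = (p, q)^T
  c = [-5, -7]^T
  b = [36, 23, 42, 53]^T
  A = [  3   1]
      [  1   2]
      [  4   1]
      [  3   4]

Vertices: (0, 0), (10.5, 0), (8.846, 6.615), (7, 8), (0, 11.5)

Evaluate the objective at each vertex of the feasible region:
  z(0, 0) = 0
  z(10.5, 0) = -52.5
  z(8.846, 6.615) = -90.54
  z(7, 8) = -91  ←
  z(0, 11.5) = -80.5
The minimum is at p = 7, q = 8.

(7, 8)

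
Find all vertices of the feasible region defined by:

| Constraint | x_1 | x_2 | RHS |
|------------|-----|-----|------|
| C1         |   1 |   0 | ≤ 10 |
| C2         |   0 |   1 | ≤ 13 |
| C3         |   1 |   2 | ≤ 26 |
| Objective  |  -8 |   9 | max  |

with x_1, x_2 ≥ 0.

(0, 0), (10, 0), (10, 8), (0, 13)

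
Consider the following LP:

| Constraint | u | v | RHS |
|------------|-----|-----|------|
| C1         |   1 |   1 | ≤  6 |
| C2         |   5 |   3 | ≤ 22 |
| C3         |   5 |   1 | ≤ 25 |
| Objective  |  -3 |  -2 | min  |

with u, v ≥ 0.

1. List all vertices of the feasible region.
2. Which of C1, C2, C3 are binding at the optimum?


1. (0, 0), (4.4, 0), (2, 4), (0, 6)
2. C1, C2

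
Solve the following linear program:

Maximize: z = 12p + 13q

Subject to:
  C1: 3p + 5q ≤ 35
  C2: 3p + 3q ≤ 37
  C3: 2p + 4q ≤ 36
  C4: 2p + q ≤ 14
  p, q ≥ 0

Evaluate the objective at each vertex of the feasible region:
  z(0, 0) = 0
  z(7, 0) = 84
  z(5, 4) = 112  ←
  z(0, 7) = 91
The maximum is at p = 5, q = 4.

p = 5, q = 4, z = 112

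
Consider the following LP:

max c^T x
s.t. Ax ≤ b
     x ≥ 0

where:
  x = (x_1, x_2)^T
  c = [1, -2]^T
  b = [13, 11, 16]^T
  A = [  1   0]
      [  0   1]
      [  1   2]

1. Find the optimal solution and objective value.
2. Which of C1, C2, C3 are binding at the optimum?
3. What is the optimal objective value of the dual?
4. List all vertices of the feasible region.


1. x_1 = 13, x_2 = 0, z = 13
2. C1
3. 13
4. (0, 0), (13, 0), (13, 1.5), (0, 8)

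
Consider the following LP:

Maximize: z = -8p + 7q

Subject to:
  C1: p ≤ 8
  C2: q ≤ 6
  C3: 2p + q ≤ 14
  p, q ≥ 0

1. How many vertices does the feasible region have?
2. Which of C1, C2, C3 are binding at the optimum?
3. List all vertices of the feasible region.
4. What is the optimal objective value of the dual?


1. 4
2. C2
3. (0, 0), (7, 0), (4, 6), (0, 6)
4. 42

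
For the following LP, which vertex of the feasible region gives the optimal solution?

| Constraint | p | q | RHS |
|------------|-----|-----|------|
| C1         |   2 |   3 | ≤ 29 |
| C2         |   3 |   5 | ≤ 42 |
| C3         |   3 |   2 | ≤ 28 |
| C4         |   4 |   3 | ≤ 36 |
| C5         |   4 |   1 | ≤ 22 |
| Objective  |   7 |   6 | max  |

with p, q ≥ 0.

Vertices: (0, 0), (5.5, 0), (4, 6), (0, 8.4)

Evaluate the objective at each vertex of the feasible region:
  z(0, 0) = 0
  z(5.5, 0) = 38.5
  z(4, 6) = 64  ←
  z(0, 8.4) = 50.4
The maximum is at p = 4, q = 6.

(4, 6)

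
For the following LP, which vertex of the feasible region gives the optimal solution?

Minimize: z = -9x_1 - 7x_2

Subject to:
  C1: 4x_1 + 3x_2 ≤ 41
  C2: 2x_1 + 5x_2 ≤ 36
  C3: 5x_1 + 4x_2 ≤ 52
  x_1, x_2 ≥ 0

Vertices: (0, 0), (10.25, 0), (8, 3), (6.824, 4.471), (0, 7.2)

Evaluate the objective at each vertex of the feasible region:
  z(0, 0) = 0
  z(10.25, 0) = -92.25
  z(8, 3) = -93  ←
  z(6.824, 4.471) = -92.71
  z(0, 7.2) = -50.4
The minimum is at x_1 = 8, x_2 = 3.

(8, 3)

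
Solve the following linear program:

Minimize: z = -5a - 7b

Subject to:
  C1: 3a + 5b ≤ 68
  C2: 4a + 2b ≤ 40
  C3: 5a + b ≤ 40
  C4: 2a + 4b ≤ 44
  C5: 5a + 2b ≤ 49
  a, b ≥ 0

Evaluate the objective at each vertex of the feasible region:
  z(0, 0) = 0
  z(8, 0) = -40
  z(6.667, 6.667) = -80
  z(6, 8) = -86  ←
  z(0, 11) = -77
The minimum is at a = 6, b = 8.

a = 6, b = 8, z = -86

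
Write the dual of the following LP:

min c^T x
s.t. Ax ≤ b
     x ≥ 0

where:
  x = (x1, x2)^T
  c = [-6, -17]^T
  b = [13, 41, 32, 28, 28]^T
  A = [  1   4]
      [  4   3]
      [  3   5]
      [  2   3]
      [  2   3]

Primal min cᵀx s.t. Ax ≤ b, x ≥ 0  →  Dual max −bᵀy s.t. Aᵀy ≥ −c, y ≥ 0.

Maximize: z = -13y1 - 41y2 - 32y3 - 28y4 - 28y5

Subject to:
  y1 + 4y2 + 3y3 + 2y4 + 2y5 ≥ 6
  4y1 + 3y2 + 5y3 + 3y4 + 3y5 ≥ 17
  y1, y2, y3, y4, y5 ≥ 0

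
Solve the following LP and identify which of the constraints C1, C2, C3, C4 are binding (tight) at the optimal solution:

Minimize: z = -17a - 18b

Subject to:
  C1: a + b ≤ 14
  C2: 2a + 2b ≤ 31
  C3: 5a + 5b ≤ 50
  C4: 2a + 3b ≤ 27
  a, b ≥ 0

At a = 3, b = 7, compute slack b - a·x for each constraint:
  C1: 14 − 10 = 4  (slack)
  C2: 31 − 20 = 11  (slack)
  C3: 50 − 50 = 0  (binding)
  C4: 27 − 27 = 0  (binding)

Optimal: a = 3, b = 7
Binding: C3, C4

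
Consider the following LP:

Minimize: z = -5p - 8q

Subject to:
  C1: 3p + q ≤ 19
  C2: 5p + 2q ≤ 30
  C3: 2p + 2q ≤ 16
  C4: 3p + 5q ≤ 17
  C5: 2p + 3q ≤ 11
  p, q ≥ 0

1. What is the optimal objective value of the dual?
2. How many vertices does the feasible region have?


1. -28
2. 4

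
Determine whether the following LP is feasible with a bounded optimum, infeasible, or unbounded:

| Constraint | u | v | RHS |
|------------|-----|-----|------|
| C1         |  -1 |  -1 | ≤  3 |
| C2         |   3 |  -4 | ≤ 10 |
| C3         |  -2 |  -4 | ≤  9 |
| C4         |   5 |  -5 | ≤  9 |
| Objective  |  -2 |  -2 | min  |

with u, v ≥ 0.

Unbounded (objective can decrease without bound)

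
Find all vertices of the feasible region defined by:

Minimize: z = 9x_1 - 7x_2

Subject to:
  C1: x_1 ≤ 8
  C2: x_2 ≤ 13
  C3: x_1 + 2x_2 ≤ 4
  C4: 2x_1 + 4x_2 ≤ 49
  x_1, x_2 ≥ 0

(0, 0), (4, 0), (0, 2)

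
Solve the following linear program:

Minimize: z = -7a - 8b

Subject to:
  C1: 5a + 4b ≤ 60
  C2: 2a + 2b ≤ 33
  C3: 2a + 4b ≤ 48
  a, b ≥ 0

Evaluate the objective at each vertex of the feasible region:
  z(0, 0) = 0
  z(12, 0) = -84
  z(4, 10) = -108  ←
  z(0, 12) = -96
The minimum is at a = 4, b = 10.

a = 4, b = 10, z = -108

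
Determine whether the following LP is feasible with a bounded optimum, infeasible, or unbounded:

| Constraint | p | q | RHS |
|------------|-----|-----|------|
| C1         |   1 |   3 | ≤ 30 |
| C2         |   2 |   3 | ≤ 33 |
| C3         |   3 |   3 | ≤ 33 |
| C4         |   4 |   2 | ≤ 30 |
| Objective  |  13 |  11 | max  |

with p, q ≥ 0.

Feasible with a bounded optimal solution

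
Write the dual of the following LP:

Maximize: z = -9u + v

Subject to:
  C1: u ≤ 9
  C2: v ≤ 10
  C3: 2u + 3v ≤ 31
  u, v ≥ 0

Primal max cᵀx s.t. Ax ≤ b, x ≥ 0  →  Dual min bᵀy s.t. Aᵀy ≥ c, y ≥ 0.

Minimize: z = 9y1 + 10y2 + 31y3

Subject to:
  y1 + 2y3 ≥ -9
  y2 + 3y3 ≥ 1
  y1, y2, y3 ≥ 0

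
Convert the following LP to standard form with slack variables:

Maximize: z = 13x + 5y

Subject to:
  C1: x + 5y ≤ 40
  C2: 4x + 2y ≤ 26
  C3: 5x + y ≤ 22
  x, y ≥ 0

max z = 13x + 5y

s.t.
  x + 5y + s1 = 40
  4x + 2y + s2 = 26
  5x + y + s3 = 22
  x, y, s1, s2, s3 ≥ 0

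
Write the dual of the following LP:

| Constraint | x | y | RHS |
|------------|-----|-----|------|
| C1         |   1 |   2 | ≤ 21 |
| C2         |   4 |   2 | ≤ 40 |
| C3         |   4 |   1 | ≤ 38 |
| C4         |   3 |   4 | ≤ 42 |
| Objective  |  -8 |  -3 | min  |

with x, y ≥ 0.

Primal min cᵀx s.t. Ax ≤ b, x ≥ 0  →  Dual max −bᵀy s.t. Aᵀy ≥ −c, y ≥ 0.

Maximize: z = -21y1 - 40y2 - 38y3 - 42y4

Subject to:
  y1 + 4y2 + 4y3 + 3y4 ≥ 8
  2y1 + 2y2 + y3 + 4y4 ≥ 3
  y1, y2, y3, y4 ≥ 0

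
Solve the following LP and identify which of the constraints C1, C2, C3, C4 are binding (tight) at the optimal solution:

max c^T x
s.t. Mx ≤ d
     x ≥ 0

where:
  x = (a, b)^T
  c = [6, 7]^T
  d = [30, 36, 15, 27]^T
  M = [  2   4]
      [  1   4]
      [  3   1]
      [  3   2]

At a = 3, b = 6, compute slack b - a·x for each constraint:
  C1: 30 − 30 = 0  (binding)
  C2: 36 − 27 = 9  (slack)
  C3: 15 − 15 = 0  (binding)
  C4: 27 − 21 = 6  (slack)

Optimal: a = 3, b = 6
Binding: C1, C3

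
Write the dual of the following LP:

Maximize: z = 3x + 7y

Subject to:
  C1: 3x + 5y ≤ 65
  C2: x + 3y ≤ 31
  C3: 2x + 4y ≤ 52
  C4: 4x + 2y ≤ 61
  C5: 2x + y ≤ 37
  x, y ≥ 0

Primal max cᵀx s.t. Ax ≤ b, x ≥ 0  →  Dual min bᵀy s.t. Aᵀy ≥ c, y ≥ 0.

Minimize: z = 65y1 + 31y2 + 52y3 + 61y4 + 37y5

Subject to:
  3y1 + y2 + 2y3 + 4y4 + 2y5 ≥ 3
  5y1 + 3y2 + 4y3 + 2y4 + y5 ≥ 7
  y1, y2, y3, y4, y5 ≥ 0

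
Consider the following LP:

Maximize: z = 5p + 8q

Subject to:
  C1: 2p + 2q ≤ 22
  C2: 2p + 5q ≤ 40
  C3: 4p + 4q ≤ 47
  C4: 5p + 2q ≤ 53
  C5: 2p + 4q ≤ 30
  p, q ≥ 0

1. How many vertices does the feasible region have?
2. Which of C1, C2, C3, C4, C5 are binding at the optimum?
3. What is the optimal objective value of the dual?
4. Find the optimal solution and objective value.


1. 5
2. C1, C5
3. 67
4. p = 7, q = 4, z = 67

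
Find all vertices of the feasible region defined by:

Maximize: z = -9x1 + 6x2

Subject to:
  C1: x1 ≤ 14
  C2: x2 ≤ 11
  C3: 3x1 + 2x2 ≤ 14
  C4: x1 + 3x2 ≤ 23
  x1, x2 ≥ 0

(0, 0), (4.667, 0), (0, 7)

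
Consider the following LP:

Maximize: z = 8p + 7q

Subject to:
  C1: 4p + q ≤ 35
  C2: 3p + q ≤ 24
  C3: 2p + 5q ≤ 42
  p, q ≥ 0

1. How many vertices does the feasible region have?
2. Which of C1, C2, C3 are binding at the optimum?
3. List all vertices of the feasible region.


1. 4
2. C2, C3
3. (0, 0), (8, 0), (6, 6), (0, 8.4)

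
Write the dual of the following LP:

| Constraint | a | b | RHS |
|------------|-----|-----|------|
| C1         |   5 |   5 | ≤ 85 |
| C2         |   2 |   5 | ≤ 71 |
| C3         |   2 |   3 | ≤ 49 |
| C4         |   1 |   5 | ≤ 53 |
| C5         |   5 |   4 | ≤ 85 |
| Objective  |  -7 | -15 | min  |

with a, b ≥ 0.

Primal min cᵀx s.t. Ax ≤ b, x ≥ 0  →  Dual max −bᵀy s.t. Aᵀy ≥ −c, y ≥ 0.

Maximize: z = -85y1 - 71y2 - 49y3 - 53y4 - 85y5

Subject to:
  5y1 + 2y2 + 2y3 + y4 + 5y5 ≥ 7
  5y1 + 5y2 + 3y3 + 5y4 + 4y5 ≥ 15
  y1, y2, y3, y4, y5 ≥ 0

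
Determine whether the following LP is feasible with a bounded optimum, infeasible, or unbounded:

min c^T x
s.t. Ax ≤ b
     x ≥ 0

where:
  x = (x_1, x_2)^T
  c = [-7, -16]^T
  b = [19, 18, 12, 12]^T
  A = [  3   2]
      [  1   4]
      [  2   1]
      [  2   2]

Feasible with a bounded optimal solution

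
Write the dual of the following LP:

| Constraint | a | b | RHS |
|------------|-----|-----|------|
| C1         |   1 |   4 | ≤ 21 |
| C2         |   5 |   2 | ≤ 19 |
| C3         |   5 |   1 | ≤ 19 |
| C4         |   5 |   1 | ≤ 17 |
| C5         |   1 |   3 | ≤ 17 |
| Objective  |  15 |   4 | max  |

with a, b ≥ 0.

Primal max cᵀx s.t. Ax ≤ b, x ≥ 0  →  Dual min bᵀy s.t. Aᵀy ≥ c, y ≥ 0.

Minimize: z = 21y1 + 19y2 + 19y3 + 17y4 + 17y5

Subject to:
  y1 + 5y2 + 5y3 + 5y4 + y5 ≥ 15
  4y1 + 2y2 + y3 + y4 + 3y5 ≥ 4
  y1, y2, y3, y4, y5 ≥ 0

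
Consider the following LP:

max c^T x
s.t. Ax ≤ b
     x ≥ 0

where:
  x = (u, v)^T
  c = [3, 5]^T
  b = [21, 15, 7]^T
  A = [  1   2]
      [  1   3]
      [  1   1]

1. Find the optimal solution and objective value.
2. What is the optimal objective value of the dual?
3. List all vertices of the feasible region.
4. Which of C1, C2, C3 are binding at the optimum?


1. u = 3, v = 4, z = 29
2. 29
3. (0, 0), (7, 0), (3, 4), (0, 5)
4. C2, C3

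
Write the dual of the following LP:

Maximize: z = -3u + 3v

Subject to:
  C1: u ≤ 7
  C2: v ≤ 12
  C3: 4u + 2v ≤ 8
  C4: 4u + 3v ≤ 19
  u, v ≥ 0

Primal max cᵀx s.t. Ax ≤ b, x ≥ 0  →  Dual min bᵀy s.t. Aᵀy ≥ c, y ≥ 0.

Minimize: z = 7y1 + 12y2 + 8y3 + 19y4

Subject to:
  y1 + 4y3 + 4y4 ≥ -3
  y2 + 2y3 + 3y4 ≥ 3
  y1, y2, y3, y4 ≥ 0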